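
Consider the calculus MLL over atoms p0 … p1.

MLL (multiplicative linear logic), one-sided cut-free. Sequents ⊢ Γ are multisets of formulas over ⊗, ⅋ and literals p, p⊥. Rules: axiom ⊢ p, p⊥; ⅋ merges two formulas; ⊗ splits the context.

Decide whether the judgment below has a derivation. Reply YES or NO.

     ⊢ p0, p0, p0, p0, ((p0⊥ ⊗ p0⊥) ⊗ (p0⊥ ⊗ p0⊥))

Derivation trace:
[⊗]  ⊢ p0, p0, p0, p0, ((p0⊥ ⊗ p0⊥) ⊗ (p0⊥ ⊗ p0⊥))
  [⊗]  ⊢ p0, p0, (p0⊥ ⊗ p0⊥)
    [Ax]  ⊢ p0, p0⊥
    [Ax]  ⊢ p0, p0⊥
  [⊗]  ⊢ p0, p0, (p0⊥ ⊗ p0⊥)
    [Ax]  ⊢ p0, p0⊥
    [Ax]  ⊢ p0, p0⊥

Result: YES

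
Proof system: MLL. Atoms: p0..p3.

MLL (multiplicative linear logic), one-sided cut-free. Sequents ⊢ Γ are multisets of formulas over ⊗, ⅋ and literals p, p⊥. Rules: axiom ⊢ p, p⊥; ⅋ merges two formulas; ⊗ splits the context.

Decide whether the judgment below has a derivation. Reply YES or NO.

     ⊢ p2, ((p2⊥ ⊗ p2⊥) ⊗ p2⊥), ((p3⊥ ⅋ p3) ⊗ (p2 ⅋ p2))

Derivation (root first):
[⊗]  ⊢ p2, ((p2⊥ ⊗ p2⊥) ⊗ p2⊥), ((p3⊥ ⅋ p3) ⊗ (p2 ⅋ p2))
  [⅋]  ⊢ (p3⊥ ⅋ p3)
    [Ax]  ⊢ p3, p3⊥
  [⅋]  ⊢ p2, ((p2⊥ ⊗ p2⊥) ⊗ p2⊥), (p2 ⅋ p2)
    [⊗]  ⊢ p2, p2, p2, ((p2⊥ ⊗ p2⊥) ⊗ p2⊥)
      [⊗]  ⊢ p2, p2, (p2⊥ ⊗ p2⊥)
        [Ax]  ⊢ p2, p2⊥
        [Ax]  ⊢ p2, p2⊥
      [Ax]  ⊢ p2, p2⊥

Result: YES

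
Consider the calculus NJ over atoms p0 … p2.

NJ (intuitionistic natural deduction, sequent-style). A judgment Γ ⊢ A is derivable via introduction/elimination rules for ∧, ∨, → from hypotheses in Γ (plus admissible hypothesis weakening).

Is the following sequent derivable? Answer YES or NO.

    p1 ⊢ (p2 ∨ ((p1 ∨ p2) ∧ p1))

Proof tree:
[∨I₂] p1 ⊢ (p2 ∨ ((p1 ∨ p2) ∧ p1))
  [∧I] p1 ⊢ ((p1 ∨ p2) ∧ p1)
    [∨I₁] p1 ⊢ (p1 ∨ p2)
      [Ax] p1 ⊢ p1
    [Ax] p1 ⊢ p1

Result: YES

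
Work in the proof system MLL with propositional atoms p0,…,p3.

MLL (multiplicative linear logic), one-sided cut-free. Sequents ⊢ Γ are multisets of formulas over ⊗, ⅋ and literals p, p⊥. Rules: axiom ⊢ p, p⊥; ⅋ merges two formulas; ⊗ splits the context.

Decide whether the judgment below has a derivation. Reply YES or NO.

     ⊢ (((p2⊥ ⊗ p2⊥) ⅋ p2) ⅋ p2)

Derivation trace:
[⅋]  ⊢ (((p2⊥ ⊗ p2⊥) ⅋ p2) ⅋ p2)
  [⅋]  ⊢ p2, ((p2⊥ ⊗ p2⊥) ⅋ p2)
    [⊗]  ⊢ p2, p2, (p2⊥ ⊗ p2⊥)
      [Ax]  ⊢ p2, p2⊥
      [Ax]  ⊢ p2, p2⊥

Result: YES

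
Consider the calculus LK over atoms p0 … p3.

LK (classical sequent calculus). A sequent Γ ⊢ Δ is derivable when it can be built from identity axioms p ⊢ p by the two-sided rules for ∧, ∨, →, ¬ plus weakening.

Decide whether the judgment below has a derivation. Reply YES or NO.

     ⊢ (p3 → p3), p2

Derivation trace:
[WR]  ⊢ (p3 → p3), p2
  [→R]  ⊢ (p3 → p3)
    [Ax] p3 ⊢ p3

Result: YES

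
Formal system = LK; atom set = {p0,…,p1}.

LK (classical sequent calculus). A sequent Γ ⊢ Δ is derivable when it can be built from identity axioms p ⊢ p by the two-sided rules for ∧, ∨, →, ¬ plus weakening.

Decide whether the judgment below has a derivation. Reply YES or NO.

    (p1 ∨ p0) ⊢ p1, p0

Proof tree:
[∨L] (p1 ∨ p0) ⊢ p1, p0
  [Ax] p1 ⊢ p1
  [WR] p0 ⊢ p0, p1
    [Ax] p0 ⊢ p0

Result: YES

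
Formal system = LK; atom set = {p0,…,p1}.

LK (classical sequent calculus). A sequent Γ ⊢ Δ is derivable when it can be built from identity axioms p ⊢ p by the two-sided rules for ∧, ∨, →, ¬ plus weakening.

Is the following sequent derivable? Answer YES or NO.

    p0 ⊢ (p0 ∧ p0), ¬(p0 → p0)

Derivation (root first):
[¬R] p0 ⊢ (p0 ∧ p0), ¬(p0 → p0)
  [∧R] (p0 → p0), p0 ⊢ (p0 ∧ p0)
    [→L] p0, (p0 → p0) ⊢ p0
      [Ax] p0 ⊢ p0
      [WL] p0, p0 ⊢ p0
        [Ax] p0 ⊢ p0
    [WL] p0, p0 ⊢ p0
      [Ax] p0 ⊢ p0

Result: YES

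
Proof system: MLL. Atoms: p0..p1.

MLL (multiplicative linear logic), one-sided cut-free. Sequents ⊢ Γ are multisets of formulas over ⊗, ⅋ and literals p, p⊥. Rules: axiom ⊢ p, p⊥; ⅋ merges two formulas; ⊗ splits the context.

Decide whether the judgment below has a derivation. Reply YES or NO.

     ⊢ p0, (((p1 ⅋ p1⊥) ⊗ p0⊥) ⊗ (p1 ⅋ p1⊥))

Proof tree:
[⊗]  ⊢ p0, (((p1 ⅋ p1⊥) ⊗ p0⊥) ⊗ (p1 ⅋ p1⊥))
  [⊗]  ⊢ p0, ((p1 ⅋ p1⊥) ⊗ p0⊥)
    [⅋]  ⊢ (p1 ⅋ p1⊥)
      [Ax]  ⊢ p1, p1⊥
    [Ax]  ⊢ p0, p0⊥
  [⅋]  ⊢ (p1 ⅋ p1⊥)
    [Ax]  ⊢ p1, p1⊥

Result: YES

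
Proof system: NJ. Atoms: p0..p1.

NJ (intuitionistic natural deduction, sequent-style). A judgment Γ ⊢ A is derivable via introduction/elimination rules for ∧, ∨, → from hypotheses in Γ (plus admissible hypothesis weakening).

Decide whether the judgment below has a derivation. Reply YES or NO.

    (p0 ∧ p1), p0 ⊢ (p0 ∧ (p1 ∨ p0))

Derivation (root first):
[∧I] (p0 ∧ p1), p0 ⊢ (p0 ∧ (p1 ∨ p0))
  [Ax] p0 ⊢ p0
  [Wk] p0, (p0 ∧ p1) ⊢ (p1 ∨ p0)
    [∨I₂] p0 ⊢ (p1 ∨ p0)
      [Ax] p0 ⊢ p0

Result: YES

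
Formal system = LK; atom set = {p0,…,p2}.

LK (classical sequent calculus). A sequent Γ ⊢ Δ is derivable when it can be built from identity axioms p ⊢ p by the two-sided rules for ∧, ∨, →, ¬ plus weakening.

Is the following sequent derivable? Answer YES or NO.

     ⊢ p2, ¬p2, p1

Proof tree:
[WR]  ⊢ p2, ¬p2, p1
  [¬R]  ⊢ p2, ¬p2
    [Ax] p2 ⊢ p2

Result: YES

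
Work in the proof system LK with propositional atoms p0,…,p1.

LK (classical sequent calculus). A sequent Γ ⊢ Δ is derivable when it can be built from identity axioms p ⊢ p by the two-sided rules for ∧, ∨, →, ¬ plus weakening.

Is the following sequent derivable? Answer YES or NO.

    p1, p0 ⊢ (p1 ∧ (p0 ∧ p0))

Derivation trace:
[∧R] p1, p0 ⊢ (p1 ∧ (p0 ∧ p0))
  [Ax] p1 ⊢ p1
  [∧R] p1, p0 ⊢ (p0 ∧ p0)
    [WL] p0, p1 ⊢ p0
      [Ax] p0 ⊢ p0
    [WL] p0, p1 ⊢ p0
      [Ax] p0 ⊢ p0

Result: YES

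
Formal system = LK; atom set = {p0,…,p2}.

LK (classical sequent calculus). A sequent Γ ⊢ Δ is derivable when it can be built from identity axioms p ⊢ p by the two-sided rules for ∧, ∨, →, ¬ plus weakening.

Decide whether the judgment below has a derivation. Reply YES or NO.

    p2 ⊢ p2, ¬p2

Derivation trace:
[WL] p2 ⊢ p2, ¬p2
  [¬R]  ⊢ p2, ¬p2
    [Ax] p2 ⊢ p2

Result: YES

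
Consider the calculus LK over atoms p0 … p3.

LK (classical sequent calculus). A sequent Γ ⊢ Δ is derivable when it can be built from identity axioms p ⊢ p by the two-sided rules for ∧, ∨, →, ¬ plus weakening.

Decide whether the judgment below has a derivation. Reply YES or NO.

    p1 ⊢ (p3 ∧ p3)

Enumerate valuations to refute Γ ⊢ Δ:
  v=0000: Γ:[p1=F] Δ:[(p3 ∧ p3)=F] refutes=False
  v=0001: Γ:[p1=F] Δ:[(p3 ∧ p3)=T] refutes=False
  v=0010: Γ:[p1=F] Δ:[(p3 ∧ p3)=F] refutes=False
  v=0011: Γ:[p1=F] Δ:[(p3 ∧ p3)=T] refutes=False
  v=0100: Γ:[p1=T] Δ:[(p3 ∧ p3)=F] refutes=True  ← countermodel

Result: NO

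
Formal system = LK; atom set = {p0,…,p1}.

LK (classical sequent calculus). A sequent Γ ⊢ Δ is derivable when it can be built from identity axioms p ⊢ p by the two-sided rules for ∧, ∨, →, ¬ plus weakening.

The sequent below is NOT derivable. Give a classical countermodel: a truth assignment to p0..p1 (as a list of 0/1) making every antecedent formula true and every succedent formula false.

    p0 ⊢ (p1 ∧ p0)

Enumerate valuations to refute Γ ⊢ Δ:
  v=00: Γ:[p0=F] Δ:[(p1 ∧ p0)=F] refutes=False
  v=01: Γ:[p0=F] Δ:[(p1 ∧ p0)=F] refutes=False
  v=10: Γ:[p0=T] Δ:[(p1 ∧ p0)=F] refutes=True  ← countermodel

Result: [1, 0]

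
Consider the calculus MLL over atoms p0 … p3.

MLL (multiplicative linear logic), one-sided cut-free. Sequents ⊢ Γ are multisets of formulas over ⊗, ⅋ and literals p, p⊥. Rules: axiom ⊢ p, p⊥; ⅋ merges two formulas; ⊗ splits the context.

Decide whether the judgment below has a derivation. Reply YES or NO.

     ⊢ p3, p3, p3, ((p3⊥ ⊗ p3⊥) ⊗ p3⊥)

Derivation (root first):
[⊗]  ⊢ p3, p3, p3, ((p3⊥ ⊗ p3⊥) ⊗ p3⊥)
  [⊗]  ⊢ p3, p3, (p3⊥ ⊗ p3⊥)
    [Ax]  ⊢ p3, p3⊥
    [Ax]  ⊢ p3, p3⊥
  [Ax]  ⊢ p3, p3⊥

Result: YES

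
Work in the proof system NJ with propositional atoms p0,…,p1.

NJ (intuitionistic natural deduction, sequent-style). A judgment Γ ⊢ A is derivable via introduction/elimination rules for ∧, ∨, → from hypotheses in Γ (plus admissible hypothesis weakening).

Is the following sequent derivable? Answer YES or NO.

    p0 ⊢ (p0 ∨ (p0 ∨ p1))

Derivation (root first):
[∨I₂] p0 ⊢ (p0 ∨ (p0 ∨ p1))
  [∨I₁] p0 ⊢ (p0 ∨ p1)
    [Ax] p0 ⊢ p0

Result: YES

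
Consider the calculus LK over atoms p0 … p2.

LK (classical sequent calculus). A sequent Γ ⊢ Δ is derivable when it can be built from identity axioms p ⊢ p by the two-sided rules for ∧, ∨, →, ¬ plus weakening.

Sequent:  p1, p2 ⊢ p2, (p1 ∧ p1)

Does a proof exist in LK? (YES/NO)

Derivation trace:
[∧R] p1, p2 ⊢ p2, (p1 ∧ p1)
  [WR] p2 ⊢ p2, p1
    [Ax] p2 ⊢ p2
  [Ax] p1 ⊢ p1

Result: YES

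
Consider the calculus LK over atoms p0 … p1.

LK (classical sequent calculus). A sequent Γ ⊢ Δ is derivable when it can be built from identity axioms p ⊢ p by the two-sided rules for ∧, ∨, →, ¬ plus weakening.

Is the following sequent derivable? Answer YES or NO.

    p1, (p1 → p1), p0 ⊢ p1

Derivation (root first):
[WL] p1, (p1 → p1), p0 ⊢ p1
  [→L] p1, (p1 → p1) ⊢ p1
    [Ax] p1 ⊢ p1
    [Ax] p1 ⊢ p1

Result: YES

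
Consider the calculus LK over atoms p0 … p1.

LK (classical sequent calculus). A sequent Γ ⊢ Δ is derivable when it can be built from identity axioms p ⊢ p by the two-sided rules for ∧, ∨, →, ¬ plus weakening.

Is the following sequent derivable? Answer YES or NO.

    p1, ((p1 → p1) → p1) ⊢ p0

Enumerate valuations to refute Γ ⊢ Δ:
  v=00: Γ:[p1=F, ((p1 → p1) → p1)=F] Δ:[p0=F] refutes=False
  v=01: Γ:[p1=T, ((p1 → p1) → p1)=T] Δ:[p0=F] refutes=True  ← countermodel

Result: NO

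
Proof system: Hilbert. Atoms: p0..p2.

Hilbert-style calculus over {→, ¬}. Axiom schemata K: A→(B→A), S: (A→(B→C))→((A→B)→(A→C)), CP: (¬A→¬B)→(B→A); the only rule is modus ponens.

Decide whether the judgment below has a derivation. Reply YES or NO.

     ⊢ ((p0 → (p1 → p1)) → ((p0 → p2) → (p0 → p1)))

Enumerate valuations to refute Γ ⊢ Δ:
  v=000: Γ:[] Δ:[((p0 → (p1 → p1)) → ((p0 → p2) → (p0 → p1)))=T] refutes=False
  v=001: Γ:[] Δ:[((p0 → (p1 → p1)) → ((p0 → p2) → (p0 → p1)))=T] refutes=False
  v=010: Γ:[] Δ:[((p0 → (p1 → p1)) → ((p0 → p2) → (p0 → p1)))=T] refutes=False
  v=011: Γ:[] Δ:[((p0 → (p1 → p1)) → ((p0 → p2) → (p0 → p1)))=T] refutes=False
  v=100: Γ:[] Δ:[((p0 → (p1 → p1)) → ((p0 → p2) → (p0 → p1)))=T] refutes=False
  v=101: Γ:[] Δ:[((p0 → (p1 → p1)) → ((p0 → p2) → (p0 → p1)))=F] refutes=True  ← countermodel

Result: NO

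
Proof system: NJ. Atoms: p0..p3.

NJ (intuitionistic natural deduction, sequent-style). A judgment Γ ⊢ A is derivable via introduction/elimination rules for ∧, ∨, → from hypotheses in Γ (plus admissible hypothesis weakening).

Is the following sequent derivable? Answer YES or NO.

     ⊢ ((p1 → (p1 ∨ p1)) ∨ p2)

Derivation (root first):
[∨I₁]  ⊢ ((p1 → (p1 ∨ p1)) ∨ p2)
  [→I]  ⊢ (p1 → (p1 ∨ p1))
    [∨I₂] p1 ⊢ (p1 ∨ p1)
      [Ax] p1 ⊢ p1

Result: YES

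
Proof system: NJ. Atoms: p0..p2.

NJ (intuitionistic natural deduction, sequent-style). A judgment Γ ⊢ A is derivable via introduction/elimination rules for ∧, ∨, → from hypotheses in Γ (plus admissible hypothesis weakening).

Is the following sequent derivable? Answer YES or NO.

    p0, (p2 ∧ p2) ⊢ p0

Proof tree:
[Wk] p0, (p2 ∧ p2) ⊢ p0
  [→E] p0 ⊢ p0
    [→I]  ⊢ (p0 → p0)
      [Ax] p0 ⊢ p0
    [Ax] p0 ⊢ p0

Result: YES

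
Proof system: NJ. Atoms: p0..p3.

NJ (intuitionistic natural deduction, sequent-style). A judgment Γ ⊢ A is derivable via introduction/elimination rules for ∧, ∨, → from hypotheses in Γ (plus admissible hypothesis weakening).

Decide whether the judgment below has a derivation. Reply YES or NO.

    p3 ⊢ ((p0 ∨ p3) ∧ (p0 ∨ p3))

Derivation (root first):
[∧I] p3 ⊢ ((p0 ∨ p3) ∧ (p0 ∨ p3))
  [∨I₂] p3 ⊢ (p0 ∨ p3)
    [Ax] p3 ⊢ p3
  [∨I₂] p3 ⊢ (p0 ∨ p3)
    [Ax] p3 ⊢ p3

Result: YES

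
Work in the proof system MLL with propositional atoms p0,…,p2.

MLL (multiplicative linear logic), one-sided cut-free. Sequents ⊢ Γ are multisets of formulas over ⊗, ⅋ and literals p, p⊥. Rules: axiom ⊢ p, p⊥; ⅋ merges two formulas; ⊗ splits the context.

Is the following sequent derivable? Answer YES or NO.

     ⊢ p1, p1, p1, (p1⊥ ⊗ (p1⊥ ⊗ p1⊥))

Proof tree:
[⊗]  ⊢ p1, p1, p1, (p1⊥ ⊗ (p1⊥ ⊗ p1⊥))
  [Ax]  ⊢ p1, p1⊥
  [⊗]  ⊢ p1, p1, (p1⊥ ⊗ p1⊥)
    [Ax]  ⊢ p1, p1⊥
    [Ax]  ⊢ p1, p1⊥

Result: YES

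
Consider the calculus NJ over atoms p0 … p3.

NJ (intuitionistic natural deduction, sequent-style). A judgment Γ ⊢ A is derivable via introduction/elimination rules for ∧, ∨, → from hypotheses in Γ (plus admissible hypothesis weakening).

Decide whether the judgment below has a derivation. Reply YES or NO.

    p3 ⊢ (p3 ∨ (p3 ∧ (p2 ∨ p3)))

Derivation (root first):
[∨I₂] p3 ⊢ (p3 ∨ (p3 ∧ (p2 ∨ p3)))
  [∧I] p3 ⊢ (p3 ∧ (p2 ∨ p3))
    [Ax] p3 ⊢ p3
    [∨I₂] p3 ⊢ (p2 ∨ p3)
      [Ax] p3 ⊢ p3

Result: YES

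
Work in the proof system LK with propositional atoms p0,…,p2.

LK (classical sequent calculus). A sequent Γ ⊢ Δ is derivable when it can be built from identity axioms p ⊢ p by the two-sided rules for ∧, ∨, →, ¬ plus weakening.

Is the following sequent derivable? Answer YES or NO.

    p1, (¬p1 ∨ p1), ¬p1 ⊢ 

Proof tree:
[¬L] p1, (¬p1 ∨ p1), ¬p1 ⊢ 
  [∨L] p1, (¬p1 ∨ p1) ⊢ p1
    [¬L] p1, ¬p1 ⊢ 
      [Ax] p1 ⊢ p1
    [Ax] p1 ⊢ p1

Result: YES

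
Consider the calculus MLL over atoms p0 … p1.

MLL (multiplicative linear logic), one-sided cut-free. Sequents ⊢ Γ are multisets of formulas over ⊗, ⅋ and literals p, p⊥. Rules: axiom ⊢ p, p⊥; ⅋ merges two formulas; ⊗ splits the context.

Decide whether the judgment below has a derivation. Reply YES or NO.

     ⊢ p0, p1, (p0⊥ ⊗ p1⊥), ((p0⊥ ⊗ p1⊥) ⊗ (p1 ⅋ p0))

Derivation trace:
[⊗]  ⊢ p0, p1, (p0⊥ ⊗ p1⊥), ((p0⊥ ⊗ p1⊥) ⊗ (p1 ⅋ p0))
  [⊗]  ⊢ p0, p1, (p0⊥ ⊗ p1⊥)
    [Ax]  ⊢ p0, p0⊥
    [Ax]  ⊢ p1, p1⊥
  [⅋]  ⊢ (p0⊥ ⊗ p1⊥), (p1 ⅋ p0)
    [⊗]  ⊢ p0, p1, (p0⊥ ⊗ p1⊥)
      [Ax]  ⊢ p0, p0⊥
      [Ax]  ⊢ p1, p1⊥

Result: YES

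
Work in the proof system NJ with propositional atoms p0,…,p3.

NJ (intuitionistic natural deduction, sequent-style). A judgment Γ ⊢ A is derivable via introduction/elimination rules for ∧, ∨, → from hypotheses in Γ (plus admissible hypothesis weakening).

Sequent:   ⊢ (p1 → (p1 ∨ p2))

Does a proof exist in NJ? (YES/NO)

Proof tree:
[→I]  ⊢ (p1 → (p1 ∨ p2))
  [∨I₁] p1 ⊢ (p1 ∨ p2)
    [Ax] p1 ⊢ p1

Result: YES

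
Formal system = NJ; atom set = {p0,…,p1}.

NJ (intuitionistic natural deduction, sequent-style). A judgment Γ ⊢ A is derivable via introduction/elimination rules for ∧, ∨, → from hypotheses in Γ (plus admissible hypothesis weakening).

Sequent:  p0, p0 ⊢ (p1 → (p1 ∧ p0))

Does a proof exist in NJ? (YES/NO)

Proof tree:
[Wk] p0, p0 ⊢ (p1 → (p1 ∧ p0))
  [→I] p0 ⊢ (p1 → (p1 ∧ p0))
    [∧I] p1, p0 ⊢ (p1 ∧ p0)
      [Ax] p1 ⊢ p1
      [Ax] p0 ⊢ p0

Result: YES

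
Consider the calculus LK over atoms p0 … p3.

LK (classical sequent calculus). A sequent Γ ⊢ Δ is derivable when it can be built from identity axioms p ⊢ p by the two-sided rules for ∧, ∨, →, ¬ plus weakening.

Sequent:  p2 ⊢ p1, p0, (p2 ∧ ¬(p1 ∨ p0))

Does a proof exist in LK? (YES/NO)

Proof tree:
[∧R] p2 ⊢ p1, p0, (p2 ∧ ¬(p1 ∨ p0))
  [Ax] p2 ⊢ p2
  [¬R]  ⊢ p1, p0, ¬(p1 ∨ p0)
    [∨L] (p1 ∨ p0) ⊢ p1, p0
      [Ax] p1 ⊢ p1
      [Ax] p0 ⊢ p0

Result: YES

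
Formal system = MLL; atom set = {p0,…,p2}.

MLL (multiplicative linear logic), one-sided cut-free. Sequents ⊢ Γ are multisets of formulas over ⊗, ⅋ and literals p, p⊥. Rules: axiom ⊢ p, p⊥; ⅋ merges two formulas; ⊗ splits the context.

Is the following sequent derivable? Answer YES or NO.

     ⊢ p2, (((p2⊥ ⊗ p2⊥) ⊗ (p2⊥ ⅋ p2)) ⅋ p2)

Derivation trace:
[⅋]  ⊢ p2, (((p2⊥ ⊗ p2⊥) ⊗ (p2⊥ ⅋ p2)) ⅋ p2)
  [⊗]  ⊢ p2, p2, ((p2⊥ ⊗ p2⊥) ⊗ (p2⊥ ⅋ p2))
    [⊗]  ⊢ p2, p2, (p2⊥ ⊗ p2⊥)
      [Ax]  ⊢ p2, p2⊥
      [Ax]  ⊢ p2, p2⊥
    [⅋]  ⊢ (p2⊥ ⅋ p2)
      [Ax]  ⊢ p2, p2⊥

Result: YES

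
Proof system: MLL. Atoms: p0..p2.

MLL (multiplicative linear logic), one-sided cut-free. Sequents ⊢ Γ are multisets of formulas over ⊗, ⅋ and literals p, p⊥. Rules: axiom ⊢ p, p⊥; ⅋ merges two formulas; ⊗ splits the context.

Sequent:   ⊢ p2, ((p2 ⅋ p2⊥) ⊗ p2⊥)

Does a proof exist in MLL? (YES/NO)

Proof tree:
[⊗]  ⊢ p2, ((p2 ⅋ p2⊥) ⊗ p2⊥)
  [⅋]  ⊢ (p2 ⅋ p2⊥)
    [Ax]  ⊢ p2, p2⊥
  [Ax]  ⊢ p2, p2⊥

Result: YES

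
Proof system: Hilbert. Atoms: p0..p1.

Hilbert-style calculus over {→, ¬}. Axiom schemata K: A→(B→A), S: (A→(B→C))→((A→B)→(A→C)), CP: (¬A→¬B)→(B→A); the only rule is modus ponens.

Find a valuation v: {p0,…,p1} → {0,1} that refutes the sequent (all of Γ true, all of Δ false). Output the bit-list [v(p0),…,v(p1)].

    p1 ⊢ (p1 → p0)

Truth-table refutation:
  v=00: Γ:[p1=F] Δ:[(p1 → p0)=T] refutes=False
  v=01: Γ:[p1=T] Δ:[(p1 → p0)=F] refutes=True  ← countermodel

Result: [0, 1]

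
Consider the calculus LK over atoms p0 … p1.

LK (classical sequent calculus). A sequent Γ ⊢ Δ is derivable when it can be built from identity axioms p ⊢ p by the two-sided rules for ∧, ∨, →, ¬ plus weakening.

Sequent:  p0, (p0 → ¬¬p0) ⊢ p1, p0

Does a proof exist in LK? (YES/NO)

Derivation (root first):
[→L] p0, (p0 → ¬¬p0) ⊢ p1, p0
  [Ax] p0 ⊢ p0
  [¬L] ¬¬p0 ⊢ p0, p1
    [WR]  ⊢ p0, ¬p0, p1
      [¬R]  ⊢ p0, ¬p0
        [Ax] p0 ⊢ p0

Result: YES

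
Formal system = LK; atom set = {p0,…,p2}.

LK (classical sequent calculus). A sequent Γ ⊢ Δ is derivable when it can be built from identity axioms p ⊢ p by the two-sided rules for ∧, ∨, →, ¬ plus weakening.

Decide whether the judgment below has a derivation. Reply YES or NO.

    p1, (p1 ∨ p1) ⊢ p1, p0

Derivation (root first):
[WR] p1, (p1 ∨ p1) ⊢ p1, p0
  [∨L] p1, (p1 ∨ p1) ⊢ p1
    [WL] p1, p1 ⊢ p1
      [Ax] p1 ⊢ p1
    [WL] p1, p1 ⊢ p1
      [Ax] p1 ⊢ p1

Result: YES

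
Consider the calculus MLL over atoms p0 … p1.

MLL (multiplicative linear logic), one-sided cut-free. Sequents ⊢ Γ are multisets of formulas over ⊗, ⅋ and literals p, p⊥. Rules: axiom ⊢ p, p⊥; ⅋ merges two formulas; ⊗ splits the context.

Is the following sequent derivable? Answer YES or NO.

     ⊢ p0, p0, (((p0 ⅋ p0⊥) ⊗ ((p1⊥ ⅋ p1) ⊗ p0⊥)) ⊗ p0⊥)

Derivation (root first):
[⊗]  ⊢ p0, p0, (((p0 ⅋ p0⊥) ⊗ ((p1⊥ ⅋ p1) ⊗ p0⊥)) ⊗ p0⊥)
  [⊗]  ⊢ p0, ((p0 ⅋ p0⊥) ⊗ ((p1⊥ ⅋ p1) ⊗ p0⊥))
    [⅋]  ⊢ (p0 ⅋ p0⊥)
      [Ax]  ⊢ p0, p0⊥
    [⊗]  ⊢ p0, ((p1⊥ ⅋ p1) ⊗ p0⊥)
      [⅋]  ⊢ (p1⊥ ⅋ p1)
        [Ax]  ⊢ p1, p1⊥
      [Ax]  ⊢ p0, p0⊥
  [Ax]  ⊢ p0, p0⊥

Result: YES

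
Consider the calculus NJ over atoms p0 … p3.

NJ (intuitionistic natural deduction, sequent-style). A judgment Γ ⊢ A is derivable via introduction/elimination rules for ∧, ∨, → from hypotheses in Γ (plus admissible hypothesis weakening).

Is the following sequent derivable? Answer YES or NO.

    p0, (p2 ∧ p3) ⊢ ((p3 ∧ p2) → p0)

Derivation trace:
[→I] p0, (p2 ∧ p3) ⊢ ((p3 ∧ p2) → p0)
  [Wk] p0, (p2 ∧ p3), (p3 ∧ p2) ⊢ p0
    [Wk] p0, (p2 ∧ p3) ⊢ p0
      [Ax] p0 ⊢ p0

Result: YES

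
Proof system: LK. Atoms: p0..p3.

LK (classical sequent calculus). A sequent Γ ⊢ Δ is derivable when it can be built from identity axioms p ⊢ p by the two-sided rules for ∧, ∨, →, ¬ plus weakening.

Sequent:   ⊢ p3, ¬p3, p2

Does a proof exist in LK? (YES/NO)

Derivation (root first):
[WR]  ⊢ p3, ¬p3, p2
  [¬R]  ⊢ p3, ¬p3
    [Ax] p3 ⊢ p3

Result: YES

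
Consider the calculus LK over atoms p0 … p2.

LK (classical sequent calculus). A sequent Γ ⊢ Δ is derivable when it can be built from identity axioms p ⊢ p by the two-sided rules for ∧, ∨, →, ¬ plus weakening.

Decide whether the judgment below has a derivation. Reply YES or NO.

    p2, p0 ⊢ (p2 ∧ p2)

Proof tree:
[∧R] p2, p0 ⊢ (p2 ∧ p2)
  [Ax] p2 ⊢ p2
  [WL] p2, p0 ⊢ p2
    [Ax] p2 ⊢ p2

Result: YES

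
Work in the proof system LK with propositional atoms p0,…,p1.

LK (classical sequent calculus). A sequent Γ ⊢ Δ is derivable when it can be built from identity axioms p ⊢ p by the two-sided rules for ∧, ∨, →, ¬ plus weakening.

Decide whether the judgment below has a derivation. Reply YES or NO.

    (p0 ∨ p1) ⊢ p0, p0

Truth-table refutation:
  v=00: Γ:[(p0 ∨ p1)=F] Δ:[p0=F, p0=F] refutes=False
  v=01: Γ:[(p0 ∨ p1)=T] Δ:[p0=F, p0=F] refutes=True  ← countermodel

Result: NO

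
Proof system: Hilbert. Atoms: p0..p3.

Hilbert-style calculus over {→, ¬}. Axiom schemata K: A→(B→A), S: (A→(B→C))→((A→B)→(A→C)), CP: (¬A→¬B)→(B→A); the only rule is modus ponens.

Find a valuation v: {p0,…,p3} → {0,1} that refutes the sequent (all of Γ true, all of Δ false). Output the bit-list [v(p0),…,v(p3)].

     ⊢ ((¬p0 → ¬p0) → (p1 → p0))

Search for a countermodel by truth-table:
  v=0000: Γ:[] Δ:[((¬p0 → ¬p0) → (p1 → p0))=T] refutes=False
  v=0001: Γ:[] Δ:[((¬p0 → ¬p0) → (p1 → p0))=T] refutes=False
  v=0010: Γ:[] Δ:[((¬p0 → ¬p0) → (p1 → p0))=T] refutes=False
  v=0011: Γ:[] Δ:[((¬p0 → ¬p0) → (p1 → p0))=T] refutes=False
  v=0100: Γ:[] Δ:[((¬p0 → ¬p0) → (p1 → p0))=F] refutes=True  ← countermodel

Result: [0, 1, 0, 0]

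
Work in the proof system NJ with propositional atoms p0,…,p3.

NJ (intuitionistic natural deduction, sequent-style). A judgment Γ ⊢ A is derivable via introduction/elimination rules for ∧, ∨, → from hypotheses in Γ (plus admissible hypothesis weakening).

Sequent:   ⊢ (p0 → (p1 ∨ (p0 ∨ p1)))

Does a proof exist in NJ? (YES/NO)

Derivation trace:
[→I]  ⊢ (p0 → (p1 ∨ (p0 ∨ p1)))
  [∨I₂] p0 ⊢ (p1 ∨ (p0 ∨ p1))
    [∨I₁] p0 ⊢ (p0 ∨ p1)
      [Ax] p0 ⊢ p0

Result: YES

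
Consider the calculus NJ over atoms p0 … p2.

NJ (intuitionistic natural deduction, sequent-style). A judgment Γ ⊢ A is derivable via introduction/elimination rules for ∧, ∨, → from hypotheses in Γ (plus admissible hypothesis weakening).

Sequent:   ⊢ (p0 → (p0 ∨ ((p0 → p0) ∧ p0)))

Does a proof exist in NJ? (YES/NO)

Proof tree:
[→I]  ⊢ (p0 → (p0 ∨ ((p0 → p0) ∧ p0)))
  [∨I₂] p0 ⊢ (p0 ∨ ((p0 → p0) ∧ p0))
    [∧I] p0 ⊢ ((p0 → p0) ∧ p0)
      [→I]  ⊢ (p0 → p0)
        [Ax] p0 ⊢ p0
      [Ax] p0 ⊢ p0

Result: YES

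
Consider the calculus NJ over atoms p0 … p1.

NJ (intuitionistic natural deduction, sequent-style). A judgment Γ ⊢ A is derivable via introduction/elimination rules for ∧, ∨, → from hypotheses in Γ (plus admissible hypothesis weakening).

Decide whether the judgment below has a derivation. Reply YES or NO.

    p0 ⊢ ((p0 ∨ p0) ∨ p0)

Derivation trace:
[∨I₁] p0 ⊢ ((p0 ∨ p0) ∨ p0)
  [∨I₁] p0 ⊢ (p0 ∨ p0)
    [Ax] p0 ⊢ p0

Result: YES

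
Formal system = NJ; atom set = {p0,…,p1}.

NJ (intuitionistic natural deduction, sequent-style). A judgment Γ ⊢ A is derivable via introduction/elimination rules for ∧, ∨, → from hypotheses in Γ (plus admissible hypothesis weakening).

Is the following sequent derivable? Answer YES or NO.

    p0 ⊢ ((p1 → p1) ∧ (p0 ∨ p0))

Derivation (root first):
[∧I] p0 ⊢ ((p1 → p1) ∧ (p0 ∨ p0))
  [→I]  ⊢ (p1 → p1)
    [Ax] p1 ⊢ p1
  [∨I₂] p0 ⊢ (p0 ∨ p0)
    [Ax] p0 ⊢ p0

Result: YES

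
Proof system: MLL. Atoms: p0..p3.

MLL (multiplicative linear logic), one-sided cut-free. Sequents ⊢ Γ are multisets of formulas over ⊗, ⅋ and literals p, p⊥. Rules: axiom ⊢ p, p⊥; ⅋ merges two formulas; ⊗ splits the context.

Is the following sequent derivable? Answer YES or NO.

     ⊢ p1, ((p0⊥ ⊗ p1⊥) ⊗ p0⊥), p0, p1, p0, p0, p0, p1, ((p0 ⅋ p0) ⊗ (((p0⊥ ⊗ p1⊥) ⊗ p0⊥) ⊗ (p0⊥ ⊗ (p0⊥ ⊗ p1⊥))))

Derivation (root first):
[⊗]  ⊢ p1, ((p0⊥ ⊗ p1⊥) ⊗ p0⊥), p0, p1, p0, p0, p0, p1, ((p0 ⅋ p0) ⊗ (((p0⊥ ⊗ p1⊥) ⊗ p0⊥) ⊗ (p0⊥ ⊗ (p0⊥ ⊗ p1⊥))))
  [⅋]  ⊢ p1, ((p0⊥ ⊗ p1⊥) ⊗ p0⊥), (p0 ⅋ p0)
    [⊗]  ⊢ p0, p1, p0, ((p0⊥ ⊗ p1⊥) ⊗ p0⊥)
      [⊗]  ⊢ p0, p1, (p0⊥ ⊗ p1⊥)
        [Ax]  ⊢ p0, p0⊥
        [Ax]  ⊢ p1, p1⊥
      [Ax]  ⊢ p0, p0⊥
  [⊗]  ⊢ p0, p1, p0, p0, p0, p1, (((p0⊥ ⊗ p1⊥) ⊗ p0⊥) ⊗ (p0⊥ ⊗ (p0⊥ ⊗ p1⊥)))
    [⊗]  ⊢ p0, p1, p0, ((p0⊥ ⊗ p1⊥) ⊗ p0⊥)
      [⊗]  ⊢ p0, p1, (p0⊥ ⊗ p1⊥)
        [Ax]  ⊢ p0, p0⊥
        [Ax]  ⊢ p1, p1⊥
      [Ax]  ⊢ p0, p0⊥
    [⊗]  ⊢ p0, p0, p1, (p0⊥ ⊗ (p0⊥ ⊗ p1⊥))
      [Ax]  ⊢ p0, p0⊥
      [⊗]  ⊢ p0, p1, (p0⊥ ⊗ p1⊥)
        [Ax]  ⊢ p0, p0⊥
        [Ax]  ⊢ p1, p1⊥

Result: YES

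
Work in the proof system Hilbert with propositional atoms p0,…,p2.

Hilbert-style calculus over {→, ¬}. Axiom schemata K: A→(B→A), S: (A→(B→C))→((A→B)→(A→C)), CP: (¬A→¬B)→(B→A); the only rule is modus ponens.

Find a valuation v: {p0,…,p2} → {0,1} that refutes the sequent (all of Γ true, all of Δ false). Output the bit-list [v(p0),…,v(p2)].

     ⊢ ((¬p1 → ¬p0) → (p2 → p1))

Enumerate valuations to refute Γ ⊢ Δ:
  v=000: Γ:[] Δ:[((¬p1 → ¬p0) → (p2 → p1))=T] refutes=False
  v=001: Γ:[] Δ:[((¬p1 → ¬p0) → (p2 → p1))=F] refutes=True  ← countermodel

Result: [0, 0, 1]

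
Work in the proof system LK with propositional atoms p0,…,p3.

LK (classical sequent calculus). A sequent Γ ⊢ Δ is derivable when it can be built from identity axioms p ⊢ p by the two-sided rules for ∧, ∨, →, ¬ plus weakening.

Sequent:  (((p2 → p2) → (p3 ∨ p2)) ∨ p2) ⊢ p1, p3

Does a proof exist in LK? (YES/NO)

Truth-table refutation:
  v=0000: Γ:[(((p2 → p2) → (p3 ∨ p2)) ∨ p2)=F] Δ:[p1=F, p3=F] refutes=False
  v=0001: Γ:[(((p2 → p2) → (p3 ∨ p2)) ∨ p2)=T] Δ:[p1=F, p3=T] refutes=False
  v=0010: Γ:[(((p2 → p2) → (p3 ∨ p2)) ∨ p2)=T] Δ:[p1=F, p3=F] refutes=True  ← countermodel

Result: NO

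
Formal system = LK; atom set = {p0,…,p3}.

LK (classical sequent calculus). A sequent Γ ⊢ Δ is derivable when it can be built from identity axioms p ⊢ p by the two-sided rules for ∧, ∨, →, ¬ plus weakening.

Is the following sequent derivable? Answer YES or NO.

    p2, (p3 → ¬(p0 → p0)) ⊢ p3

Truth-table refutation:
  v=0000: Γ:[p2=F, (p3 → ¬(p0 → p0))=T] Δ:[p3=F] refutes=False
  v=0001: Γ:[p2=F, (p3 → ¬(p0 → p0))=F] Δ:[p3=T] refutes=False
  v=0010: Γ:[p2=T, (p3 → ¬(p0 → p0))=T] Δ:[p3=F] refutes=True  ← countermodel

Result: NO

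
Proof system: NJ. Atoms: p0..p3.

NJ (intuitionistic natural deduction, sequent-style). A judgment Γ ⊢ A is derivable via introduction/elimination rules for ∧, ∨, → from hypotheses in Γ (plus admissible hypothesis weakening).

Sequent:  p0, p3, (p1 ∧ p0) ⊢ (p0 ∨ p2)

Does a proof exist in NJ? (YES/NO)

Derivation trace:
[Wk] p0, p3, (p1 ∧ p0) ⊢ (p0 ∨ p2)
  [Wk] p0, p3 ⊢ (p0 ∨ p2)
    [∨I₁] p0 ⊢ (p0 ∨ p2)
      [Ax] p0 ⊢ p0

Result: YES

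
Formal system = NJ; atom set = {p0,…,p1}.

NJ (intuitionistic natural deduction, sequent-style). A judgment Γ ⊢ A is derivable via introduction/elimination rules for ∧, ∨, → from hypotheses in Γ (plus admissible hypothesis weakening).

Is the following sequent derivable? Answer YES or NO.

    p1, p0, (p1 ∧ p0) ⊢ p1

Derivation (root first):
[Wk] p1, p0, (p1 ∧ p0) ⊢ p1
  [Wk] p1, p0 ⊢ p1
    [Ax] p1 ⊢ p1

Result: YES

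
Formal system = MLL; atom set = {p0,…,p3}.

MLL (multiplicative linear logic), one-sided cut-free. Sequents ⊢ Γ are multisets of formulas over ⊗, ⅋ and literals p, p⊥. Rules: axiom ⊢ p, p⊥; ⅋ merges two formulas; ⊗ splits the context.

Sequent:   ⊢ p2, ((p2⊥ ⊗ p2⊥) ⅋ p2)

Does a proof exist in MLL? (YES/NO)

Proof tree:
[⅋]  ⊢ p2, ((p2⊥ ⊗ p2⊥) ⅋ p2)
  [⊗]  ⊢ p2, p2, (p2⊥ ⊗ p2⊥)
    [Ax]  ⊢ p2, p2⊥
    [Ax]  ⊢ p2, p2⊥

Result: YES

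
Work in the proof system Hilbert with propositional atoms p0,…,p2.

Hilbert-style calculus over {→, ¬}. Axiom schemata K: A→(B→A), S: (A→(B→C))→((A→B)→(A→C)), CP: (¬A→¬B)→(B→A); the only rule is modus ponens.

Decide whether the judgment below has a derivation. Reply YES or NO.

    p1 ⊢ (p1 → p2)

Truth-table refutation:
  v=000: Γ:[p1=F] Δ:[(p1 → p2)=T] refutes=False
  v=001: Γ:[p1=F] Δ:[(p1 → p2)=T] refutes=False
  v=010: Γ:[p1=T] Δ:[(p1 → p2)=F] refutes=True  ← countermodel

Result: NO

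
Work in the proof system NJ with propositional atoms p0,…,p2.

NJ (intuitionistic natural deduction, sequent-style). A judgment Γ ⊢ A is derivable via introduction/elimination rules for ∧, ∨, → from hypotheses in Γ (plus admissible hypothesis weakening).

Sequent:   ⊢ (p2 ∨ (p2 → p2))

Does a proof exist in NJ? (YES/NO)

Derivation (root first):
[∨I₂]  ⊢ (p2 ∨ (p2 → p2))
  [→I]  ⊢ (p2 → p2)
    [Ax] p2 ⊢ p2

Result: YES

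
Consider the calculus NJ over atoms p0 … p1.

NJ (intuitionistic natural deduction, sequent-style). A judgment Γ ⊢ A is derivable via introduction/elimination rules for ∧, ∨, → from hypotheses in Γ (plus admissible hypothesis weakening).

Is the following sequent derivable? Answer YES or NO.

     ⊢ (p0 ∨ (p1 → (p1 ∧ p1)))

Proof tree:
[∨I₂]  ⊢ (p0 ∨ (p1 → (p1 ∧ p1)))
  [→I]  ⊢ (p1 → (p1 ∧ p1))
    [∧I] p1 ⊢ (p1 ∧ p1)
      [Ax] p1 ⊢ p1
      [Ax] p1 ⊢ p1

Result: YES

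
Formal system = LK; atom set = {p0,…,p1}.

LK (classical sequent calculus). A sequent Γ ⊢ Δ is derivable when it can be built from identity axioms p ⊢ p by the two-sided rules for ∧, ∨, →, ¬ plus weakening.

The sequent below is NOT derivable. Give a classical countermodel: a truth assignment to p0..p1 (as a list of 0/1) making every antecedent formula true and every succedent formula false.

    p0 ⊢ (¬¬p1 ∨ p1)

Enumerate valuations to refute Γ ⊢ Δ:
  v=00: Γ:[p0=F] Δ:[(¬¬p1 ∨ p1)=F] refutes=False
  v=01: Γ:[p0=F] Δ:[(¬¬p1 ∨ p1)=T] refutes=False
  v=10: Γ:[p0=T] Δ:[(¬¬p1 ∨ p1)=F] refutes=True  ← countermodel

Result: [1, 0]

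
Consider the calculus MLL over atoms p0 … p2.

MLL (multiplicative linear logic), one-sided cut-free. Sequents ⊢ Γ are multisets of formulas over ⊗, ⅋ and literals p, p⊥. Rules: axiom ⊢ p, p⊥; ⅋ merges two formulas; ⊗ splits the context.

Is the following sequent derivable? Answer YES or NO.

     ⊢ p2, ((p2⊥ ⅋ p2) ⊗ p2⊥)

Derivation trace:
[⊗]  ⊢ p2, ((p2⊥ ⅋ p2) ⊗ p2⊥)
  [⅋]  ⊢ (p2⊥ ⅋ p2)
    [Ax]  ⊢ p2, p2⊥
  [Ax]  ⊢ p2, p2⊥

Result: YES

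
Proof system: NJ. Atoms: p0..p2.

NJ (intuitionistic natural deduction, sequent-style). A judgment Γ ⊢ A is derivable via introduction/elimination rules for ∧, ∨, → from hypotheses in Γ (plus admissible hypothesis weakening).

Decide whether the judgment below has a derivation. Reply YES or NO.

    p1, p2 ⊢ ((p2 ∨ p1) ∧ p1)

Derivation trace:
[∧I] p1, p2 ⊢ ((p2 ∨ p1) ∧ p1)
  [∨I₁] p2, p1 ⊢ (p2 ∨ p1)
    [Wk] p2, p1 ⊢ p2
      [Ax] p2 ⊢ p2
  [Ax] p1 ⊢ p1

Result: YES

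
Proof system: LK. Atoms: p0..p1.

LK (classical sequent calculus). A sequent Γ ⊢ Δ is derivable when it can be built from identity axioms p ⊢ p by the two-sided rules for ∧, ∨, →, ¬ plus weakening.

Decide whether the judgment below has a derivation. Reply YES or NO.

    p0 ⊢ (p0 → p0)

Proof tree:
[WL] p0 ⊢ (p0 → p0)
  [→R]  ⊢ (p0 → p0)
    [Ax] p0 ⊢ p0

Result: YES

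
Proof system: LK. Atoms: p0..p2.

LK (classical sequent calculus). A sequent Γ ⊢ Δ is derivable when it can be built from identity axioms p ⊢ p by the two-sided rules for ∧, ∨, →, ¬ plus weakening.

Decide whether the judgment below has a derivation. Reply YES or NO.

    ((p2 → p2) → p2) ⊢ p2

Proof tree:
[→L] ((p2 → p2) → p2) ⊢ p2
  [→R]  ⊢ (p2 → p2)
    [Ax] p2 ⊢ p2
  [Ax] p2 ⊢ p2

Result: YES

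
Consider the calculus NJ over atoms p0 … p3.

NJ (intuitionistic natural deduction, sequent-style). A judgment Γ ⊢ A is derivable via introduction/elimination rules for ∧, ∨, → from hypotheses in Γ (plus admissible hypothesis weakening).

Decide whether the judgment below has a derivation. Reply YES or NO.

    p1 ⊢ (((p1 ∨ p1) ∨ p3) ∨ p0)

Proof tree:
[∨I₁] p1 ⊢ (((p1 ∨ p1) ∨ p3) ∨ p0)
  [∨I₁] p1 ⊢ ((p1 ∨ p1) ∨ p3)
    [∨I₁] p1 ⊢ (p1 ∨ p1)
      [Ax] p1 ⊢ p1

Result: YES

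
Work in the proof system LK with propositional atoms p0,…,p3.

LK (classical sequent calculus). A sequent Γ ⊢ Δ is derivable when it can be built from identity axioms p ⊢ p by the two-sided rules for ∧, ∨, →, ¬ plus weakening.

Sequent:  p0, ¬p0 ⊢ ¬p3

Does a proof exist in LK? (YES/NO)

Proof tree:
[¬R] p0, ¬p0 ⊢ ¬p3
  [¬L] p0, p3, ¬p0 ⊢ 
    [WL] p0, p3 ⊢ p0
      [Ax] p0 ⊢ p0

Result: YES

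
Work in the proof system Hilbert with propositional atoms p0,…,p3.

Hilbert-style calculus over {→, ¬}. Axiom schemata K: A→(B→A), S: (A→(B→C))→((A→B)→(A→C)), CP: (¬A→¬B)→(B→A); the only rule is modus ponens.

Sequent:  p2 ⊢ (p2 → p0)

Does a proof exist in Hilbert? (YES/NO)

Search for a countermodel by truth-table:
  v=0000: Γ:[p2=F] Δ:[(p2 → p0)=T] refutes=False
  v=0001: Γ:[p2=F] Δ:[(p2 → p0)=T] refutes=False
  v=0010: Γ:[p2=T] Δ:[(p2 → p0)=F] refutes=True  ← countermodel

Result: NO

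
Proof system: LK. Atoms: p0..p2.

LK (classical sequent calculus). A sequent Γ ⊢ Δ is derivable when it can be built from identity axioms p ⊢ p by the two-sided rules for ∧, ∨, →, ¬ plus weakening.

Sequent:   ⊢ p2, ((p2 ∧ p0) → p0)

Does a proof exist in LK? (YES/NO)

Derivation (root first):
[→R]  ⊢ p2, ((p2 ∧ p0) → p0)
  [∧L] (p2 ∧ p0) ⊢ p2, p0
    [WR] p2, p0 ⊢ p2, p0
      [WL] p2, p0 ⊢ p2
        [Ax] p2 ⊢ p2

Result: YES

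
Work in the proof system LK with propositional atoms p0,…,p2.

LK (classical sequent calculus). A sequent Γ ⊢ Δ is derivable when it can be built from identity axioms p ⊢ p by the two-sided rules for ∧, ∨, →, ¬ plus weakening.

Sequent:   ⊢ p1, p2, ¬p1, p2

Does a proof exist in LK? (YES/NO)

Derivation (root first):
[WR]  ⊢ p1, p2, ¬p1, p2
  [¬R]  ⊢ p1, p2, ¬p1
    [WR] p1 ⊢ p1, p2
      [Ax] p1 ⊢ p1

Result: YES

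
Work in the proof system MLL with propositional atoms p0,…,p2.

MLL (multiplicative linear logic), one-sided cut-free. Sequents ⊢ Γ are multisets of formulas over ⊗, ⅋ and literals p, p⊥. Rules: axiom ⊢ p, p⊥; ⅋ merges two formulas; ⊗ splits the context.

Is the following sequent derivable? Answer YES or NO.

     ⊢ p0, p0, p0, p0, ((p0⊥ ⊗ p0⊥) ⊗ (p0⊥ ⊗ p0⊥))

Derivation (root first):
[⊗]  ⊢ p0, p0, p0, p0, ((p0⊥ ⊗ p0⊥) ⊗ (p0⊥ ⊗ p0⊥))
  [⊗]  ⊢ p0, p0, (p0⊥ ⊗ p0⊥)
    [Ax]  ⊢ p0, p0⊥
    [Ax]  ⊢ p0, p0⊥
  [⊗]  ⊢ p0, p0, (p0⊥ ⊗ p0⊥)
    [Ax]  ⊢ p0, p0⊥
    [Ax]  ⊢ p0, p0⊥

Result: YES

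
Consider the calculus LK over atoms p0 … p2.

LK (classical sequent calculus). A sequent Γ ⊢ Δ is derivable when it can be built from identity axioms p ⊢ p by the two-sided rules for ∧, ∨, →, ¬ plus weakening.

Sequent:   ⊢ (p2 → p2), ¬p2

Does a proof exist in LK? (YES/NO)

Derivation trace:
[¬R]  ⊢ (p2 → p2), ¬p2
  [WL] p2 ⊢ (p2 → p2)
    [→R]  ⊢ (p2 → p2)
      [Ax] p2 ⊢ p2

Result: YES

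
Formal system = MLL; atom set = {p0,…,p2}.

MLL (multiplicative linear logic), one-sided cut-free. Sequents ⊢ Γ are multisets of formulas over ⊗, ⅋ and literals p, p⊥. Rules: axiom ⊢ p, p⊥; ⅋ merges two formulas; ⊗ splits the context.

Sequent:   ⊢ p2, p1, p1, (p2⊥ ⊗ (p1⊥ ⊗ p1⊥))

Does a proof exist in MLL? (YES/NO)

Derivation trace:
[⊗]  ⊢ p2, p1, p1, (p2⊥ ⊗ (p1⊥ ⊗ p1⊥))
  [Ax]  ⊢ p2, p2⊥
  [⊗]  ⊢ p1, p1, (p1⊥ ⊗ p1⊥)
    [Ax]  ⊢ p1, p1⊥
    [Ax]  ⊢ p1, p1⊥

Result: YES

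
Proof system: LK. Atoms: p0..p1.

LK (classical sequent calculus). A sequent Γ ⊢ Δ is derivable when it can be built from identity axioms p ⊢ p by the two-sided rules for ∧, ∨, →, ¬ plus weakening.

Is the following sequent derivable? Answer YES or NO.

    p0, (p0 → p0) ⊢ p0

Proof tree:
[→L] p0, (p0 → p0) ⊢ p0
  [WL] p0, p0 ⊢ p0
    [Ax] p0 ⊢ p0
  [WL] p0, p0 ⊢ p0
    [Ax] p0 ⊢ p0

Result: YES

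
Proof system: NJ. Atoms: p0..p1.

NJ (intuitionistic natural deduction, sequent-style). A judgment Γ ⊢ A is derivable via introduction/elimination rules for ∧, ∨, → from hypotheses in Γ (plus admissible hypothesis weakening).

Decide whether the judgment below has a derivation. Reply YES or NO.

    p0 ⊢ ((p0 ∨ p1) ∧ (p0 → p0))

Derivation (root first):
[∧I] p0 ⊢ ((p0 ∨ p1) ∧ (p0 → p0))
  [∨I₁] p0 ⊢ (p0 ∨ p1)
    [Ax] p0 ⊢ p0
  [→I]  ⊢ (p0 → p0)
    [Ax] p0 ⊢ p0

Result: YES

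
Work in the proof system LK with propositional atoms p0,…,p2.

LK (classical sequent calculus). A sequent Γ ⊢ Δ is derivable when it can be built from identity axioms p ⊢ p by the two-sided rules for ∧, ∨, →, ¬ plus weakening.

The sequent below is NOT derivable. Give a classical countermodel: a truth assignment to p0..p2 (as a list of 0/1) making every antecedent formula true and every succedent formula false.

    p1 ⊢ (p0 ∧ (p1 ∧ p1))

Enumerate valuations to refute Γ ⊢ Δ:
  v=000: Γ:[p1=F] Δ:[(p0 ∧ (p1 ∧ p1))=F] refutes=False
  v=001: Γ:[p1=F] Δ:[(p0 ∧ (p1 ∧ p1))=F] refutes=False
  v=010: Γ:[p1=T] Δ:[(p0 ∧ (p1 ∧ p1))=F] refutes=True  ← countermodel

Result: [0, 1, 0]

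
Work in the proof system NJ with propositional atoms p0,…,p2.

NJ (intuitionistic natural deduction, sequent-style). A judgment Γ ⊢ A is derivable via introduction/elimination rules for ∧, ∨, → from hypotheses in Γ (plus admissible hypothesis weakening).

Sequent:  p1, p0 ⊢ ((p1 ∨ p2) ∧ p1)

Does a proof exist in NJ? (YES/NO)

Derivation (root first):
[Wk] p1, p0 ⊢ ((p1 ∨ p2) ∧ p1)
  [∧I] p1 ⊢ ((p1 ∨ p2) ∧ p1)
    [∨I₁] p1 ⊢ (p1 ∨ p2)
      [Ax] p1 ⊢ p1
    [Ax] p1 ⊢ p1

Result: YES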